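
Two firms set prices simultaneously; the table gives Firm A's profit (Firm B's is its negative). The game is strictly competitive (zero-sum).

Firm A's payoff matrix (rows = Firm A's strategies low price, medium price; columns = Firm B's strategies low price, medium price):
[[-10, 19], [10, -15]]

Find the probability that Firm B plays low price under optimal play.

Row minima are -10 and -15, so Firm A's maximin is -10; column maxima are 10 and 19, so Firm B's minimax is 10. These differ, so the equilibrium is in mixed strategies.
Let Firm B play low price with probability q. Firm A is indifferent when −10q + 19(1−q) = 10q − 15(1−q), giving q = 17/27.

17/27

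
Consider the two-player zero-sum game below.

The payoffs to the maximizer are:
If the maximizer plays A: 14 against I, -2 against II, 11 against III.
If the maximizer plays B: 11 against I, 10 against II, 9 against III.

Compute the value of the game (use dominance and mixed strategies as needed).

64/7

Column I is strictly dominated by III for the minimizer (it gives the maximizer more in every row).
The remaining 2×2 game on (A, B) × (II, III) has no saddle point. Let the maximizer play A with probability p; indifference gives −2p + 10(1−p) = 11p + 9(1−p), so p = 1/14.
Similarly the minimizer's optimal q on II is 1/7, and the value is -2·(1/7) + (11)·(6/7) = 64/7.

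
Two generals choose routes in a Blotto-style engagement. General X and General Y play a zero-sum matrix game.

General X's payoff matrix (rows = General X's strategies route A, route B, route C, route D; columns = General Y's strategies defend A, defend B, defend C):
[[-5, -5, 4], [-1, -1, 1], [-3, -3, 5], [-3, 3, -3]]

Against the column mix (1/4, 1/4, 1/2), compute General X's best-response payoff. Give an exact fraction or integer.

1

route A: (-5)·(1/4) + (-5)·(1/4) + (4)·(1/2) = -1/2.
route B: (-1)·(1/4) + (-1)·(1/4) + (1)·(1/2) = 0.
route C: (-3)·(1/4) + (-3)·(1/4) + (5)·(1/2) = 1.
route D: (-3)·(1/4) + (3)·(1/4) + (-3)·(1/2) = -3/2.
The best pure response is route C with expected payoff 1.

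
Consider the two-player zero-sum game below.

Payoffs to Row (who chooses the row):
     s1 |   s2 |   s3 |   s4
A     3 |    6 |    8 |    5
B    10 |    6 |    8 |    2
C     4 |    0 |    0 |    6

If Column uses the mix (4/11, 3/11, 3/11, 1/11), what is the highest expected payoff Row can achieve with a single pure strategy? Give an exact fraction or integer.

A: (3)·(4/11) + (6)·(3/11) + (8)·(3/11) + (5)·(1/11) = 59/11.
B: (10)·(4/11) + (6)·(3/11) + (8)·(3/11) + (2)·(1/11) = 84/11.
C: (4)·(4/11) + (0)·(3/11) + (0)·(3/11) + (6)·(1/11) = 2.
The best pure response is B with expected payoff 84/11.

84/11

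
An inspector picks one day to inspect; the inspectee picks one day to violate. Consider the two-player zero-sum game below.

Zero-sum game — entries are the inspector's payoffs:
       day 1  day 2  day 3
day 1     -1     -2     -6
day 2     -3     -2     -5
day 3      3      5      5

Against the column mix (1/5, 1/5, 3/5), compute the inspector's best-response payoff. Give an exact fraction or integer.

23/5

day 1: (-1)·(1/5) + (-2)·(1/5) + (-6)·(3/5) = -21/5.
day 2: (-3)·(1/5) + (-2)·(1/5) + (-5)·(3/5) = -4.
day 3: (3)·(1/5) + (5)·(1/5) + (5)·(3/5) = 23/5.
The best pure response is day 3 with expected payoff 23/5.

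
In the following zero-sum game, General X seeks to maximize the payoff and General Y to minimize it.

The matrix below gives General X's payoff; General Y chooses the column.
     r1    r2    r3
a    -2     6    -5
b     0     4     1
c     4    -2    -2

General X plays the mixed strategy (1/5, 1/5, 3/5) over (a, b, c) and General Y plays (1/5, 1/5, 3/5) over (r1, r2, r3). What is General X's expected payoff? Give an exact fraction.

-16/25

Against (1/5, 1/5, 3/5), each row's expected payoff is a: -11/5; b: 7/5; c: -4/5.
Taking the (1/5, 1/5, 3/5)-weighted average: (1/5)·(-11/5) + (1/5)·(7/5) + (3/5)·(-4/5) = -16/25.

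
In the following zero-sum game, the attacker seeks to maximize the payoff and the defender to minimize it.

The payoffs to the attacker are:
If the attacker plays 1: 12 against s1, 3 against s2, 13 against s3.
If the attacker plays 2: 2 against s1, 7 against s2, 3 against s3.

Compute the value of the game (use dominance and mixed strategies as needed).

Column s3 is strictly dominated by s1 for the defender (it gives the attacker more in every row).
The remaining 2×2 game on (1, 2) × (s1, s2) has no saddle point. Let the attacker play 1 with probability p; indifference gives 12p + 2(1−p) = 3p + 7(1−p), so p = 5/14.
Similarly the defender's optimal q on s1 is 2/7, and the value is 12·(2/7) + (3)·(5/7) = 39/7.

39/7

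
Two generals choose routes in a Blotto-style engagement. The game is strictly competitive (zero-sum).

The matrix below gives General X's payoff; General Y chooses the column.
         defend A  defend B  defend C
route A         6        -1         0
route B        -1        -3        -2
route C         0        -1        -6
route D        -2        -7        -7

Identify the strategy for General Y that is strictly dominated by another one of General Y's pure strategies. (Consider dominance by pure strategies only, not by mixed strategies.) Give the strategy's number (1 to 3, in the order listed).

General Y prefers columns that give General X less. Compare defend A with defend B: -1 < 6, -3 < -1, -1 < 0, -7 < -2.
So defend B strictly dominates defend A for General Y; defend A is strictly dominated.

1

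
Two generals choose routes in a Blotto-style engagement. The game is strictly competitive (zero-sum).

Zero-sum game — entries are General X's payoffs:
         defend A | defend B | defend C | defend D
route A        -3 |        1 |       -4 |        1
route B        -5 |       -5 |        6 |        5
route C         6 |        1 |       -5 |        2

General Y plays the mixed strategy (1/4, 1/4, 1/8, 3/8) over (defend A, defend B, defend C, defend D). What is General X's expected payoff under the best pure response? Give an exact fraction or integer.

route A: (-3)·(1/4) + (1)·(1/4) + (-4)·(1/8) + (1)·(3/8) = -5/8.
route B: (-5)·(1/4) + (-5)·(1/4) + (6)·(1/8) + (5)·(3/8) = 1/8.
route C: (6)·(1/4) + (1)·(1/4) + (-5)·(1/8) + (2)·(3/8) = 15/8.
The best pure response is route C with expected payoff 15/8.

15/8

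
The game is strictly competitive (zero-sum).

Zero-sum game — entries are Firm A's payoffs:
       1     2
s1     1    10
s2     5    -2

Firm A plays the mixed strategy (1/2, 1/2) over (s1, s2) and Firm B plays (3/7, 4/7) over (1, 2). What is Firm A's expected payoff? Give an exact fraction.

Against (3/7, 4/7), each row's expected payoff is s1: 43/7; s2: 1.
Taking the (1/2, 1/2)-weighted average: (1/2)·(43/7) + (1/2)·(1) = 25/7.

25/7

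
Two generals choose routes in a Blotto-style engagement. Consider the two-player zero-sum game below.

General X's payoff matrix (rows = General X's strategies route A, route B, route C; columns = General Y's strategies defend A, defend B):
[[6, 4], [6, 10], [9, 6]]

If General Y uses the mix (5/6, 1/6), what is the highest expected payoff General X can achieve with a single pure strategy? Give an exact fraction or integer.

route A: (6)·(5/6) + (4)·(1/6) = 17/3.
route B: (6)·(5/6) + (10)·(1/6) = 20/3.
route C: (9)·(5/6) + (6)·(1/6) = 17/2.
The best pure response is route C with expected payoff 17/2.

17/2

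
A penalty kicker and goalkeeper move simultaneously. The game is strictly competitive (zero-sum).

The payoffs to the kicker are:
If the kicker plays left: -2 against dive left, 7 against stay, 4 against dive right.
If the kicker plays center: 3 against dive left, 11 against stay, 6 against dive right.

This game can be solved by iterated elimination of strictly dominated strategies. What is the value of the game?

3

Column dive right is strictly dominated by dive left for the goalkeeper (-2<4, 3<6); eliminate dive right.
Column stay is strictly dominated by dive left for the goalkeeper (-2<7, 3<11); eliminate stay.
Row left is strictly dominated by row center (3>-2); eliminate left.
Only (center, dive left) remains, with payoff 3.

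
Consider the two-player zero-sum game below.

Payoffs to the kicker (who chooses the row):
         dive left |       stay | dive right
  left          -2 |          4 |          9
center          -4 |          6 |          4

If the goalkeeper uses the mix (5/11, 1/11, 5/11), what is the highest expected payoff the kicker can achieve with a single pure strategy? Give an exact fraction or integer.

39/11

left: (-2)·(5/11) + (4)·(1/11) + (9)·(5/11) = 39/11.
center: (-4)·(5/11) + (6)·(1/11) + (4)·(5/11) = 6/11.
The best pure response is left with expected payoff 39/11.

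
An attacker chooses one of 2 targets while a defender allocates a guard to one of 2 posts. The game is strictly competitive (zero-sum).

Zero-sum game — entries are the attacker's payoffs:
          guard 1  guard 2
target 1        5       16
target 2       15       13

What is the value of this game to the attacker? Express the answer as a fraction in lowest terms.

Row minima are 5 and 13, so the attacker's maximin is 13; column maxima are 15 and 16, so the defender's minimax is 15. These differ, so the equilibrium is in mixed strategies.
Let the attacker play target 1 with probability p. The defender is indifferent when 5p + 15(1−p) = 16p + 13(1−p), giving p = 2/13.
Let the defender play guard 1 with probability q. The attacker is indifferent when 5q + 16(1−q) = 15q + 13(1−q), giving q = 3/13.
The value is 5·(3/13) + (16)·(10/13) = 175/13.

175/13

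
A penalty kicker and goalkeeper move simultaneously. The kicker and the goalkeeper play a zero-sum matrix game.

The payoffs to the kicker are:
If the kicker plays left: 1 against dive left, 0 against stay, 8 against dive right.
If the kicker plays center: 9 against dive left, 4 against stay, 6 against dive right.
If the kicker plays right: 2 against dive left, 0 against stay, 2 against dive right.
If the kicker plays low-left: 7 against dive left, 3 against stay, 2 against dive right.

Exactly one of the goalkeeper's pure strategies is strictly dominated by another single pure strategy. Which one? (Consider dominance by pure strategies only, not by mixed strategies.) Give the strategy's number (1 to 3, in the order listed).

1

The goalkeeper prefers columns that give the kicker less. Compare dive left with stay: 0 < 1, 4 < 9, 0 < 2, 3 < 7.
So stay strictly dominates dive left for the goalkeeper; dive left is strictly dominated.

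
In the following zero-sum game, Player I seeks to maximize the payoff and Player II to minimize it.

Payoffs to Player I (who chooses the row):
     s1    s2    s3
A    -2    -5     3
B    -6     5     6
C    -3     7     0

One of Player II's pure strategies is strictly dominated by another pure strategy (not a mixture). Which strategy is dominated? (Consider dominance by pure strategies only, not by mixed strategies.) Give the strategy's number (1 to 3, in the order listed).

3

Player II prefers columns that give Player I less. Compare s3 with s1: -2 < 3, -6 < 6, -3 < 0.
So s1 strictly dominates s3 for Player II; s3 is strictly dominated.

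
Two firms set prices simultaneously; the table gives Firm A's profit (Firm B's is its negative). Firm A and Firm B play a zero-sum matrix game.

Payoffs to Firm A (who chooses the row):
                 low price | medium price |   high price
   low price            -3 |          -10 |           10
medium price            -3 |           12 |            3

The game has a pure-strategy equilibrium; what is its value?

Row minima: -10, -3 → Firm A's maximin is -3.
Column maxima: -3, 12, 10 → Firm B's minimax is -3.
They coincide at (medium price, low price), so the value is -3.

-3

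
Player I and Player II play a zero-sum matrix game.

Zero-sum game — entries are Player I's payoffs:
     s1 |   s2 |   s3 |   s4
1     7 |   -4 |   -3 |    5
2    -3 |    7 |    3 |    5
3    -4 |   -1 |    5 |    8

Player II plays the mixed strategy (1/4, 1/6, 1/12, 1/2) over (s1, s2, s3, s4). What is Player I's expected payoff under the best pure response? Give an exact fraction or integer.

1: (7)·(1/4) + (-4)·(1/6) + (-3)·(1/12) + (5)·(1/2) = 10/3.
2: (-3)·(1/4) + (7)·(1/6) + (3)·(1/12) + (5)·(1/2) = 19/6.
3: (-4)·(1/4) + (-1)·(1/6) + (5)·(1/12) + (8)·(1/2) = 13/4.
The best pure response is 1 with expected payoff 10/3.

10/3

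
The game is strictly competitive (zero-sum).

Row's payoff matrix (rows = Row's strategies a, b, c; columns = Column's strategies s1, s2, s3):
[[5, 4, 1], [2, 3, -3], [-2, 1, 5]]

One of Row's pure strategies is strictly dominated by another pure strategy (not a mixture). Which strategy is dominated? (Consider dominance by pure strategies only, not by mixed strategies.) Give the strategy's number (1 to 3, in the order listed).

2

Compare b with a: 5 > 2, 4 > 3, 1 > -3.
So a strictly dominates b for Row; b is strictly dominated.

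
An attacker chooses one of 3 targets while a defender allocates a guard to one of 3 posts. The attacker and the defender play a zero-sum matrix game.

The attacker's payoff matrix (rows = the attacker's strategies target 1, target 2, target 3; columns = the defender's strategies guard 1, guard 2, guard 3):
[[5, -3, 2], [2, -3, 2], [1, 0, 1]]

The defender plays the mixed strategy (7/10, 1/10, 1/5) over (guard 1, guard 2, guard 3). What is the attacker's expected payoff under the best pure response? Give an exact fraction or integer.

18/5

target 1: (5)·(7/10) + (-3)·(1/10) + (2)·(1/5) = 18/5.
target 2: (2)·(7/10) + (-3)·(1/10) + (2)·(1/5) = 3/2.
target 3: (1)·(7/10) + (0)·(1/10) + (1)·(1/5) = 9/10.
The best pure response is target 1 with expected payoff 18/5.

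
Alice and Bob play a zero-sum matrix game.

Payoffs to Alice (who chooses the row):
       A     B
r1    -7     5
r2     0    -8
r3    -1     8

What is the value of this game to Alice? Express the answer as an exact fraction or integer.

Row r1 is strictly dominated by row r3, so Alice never plays it.
The remaining 2×2 game on (r2, r3) × (A, B) has no saddle point. Let Alice play r2 with probability p; indifference gives −(1−p) = −8p + 8(1−p), so p = 9/17.
Similarly Bob's optimal q on A is 16/17, and the value is 0·(16/17) + (-8)·(1/17) = -8/17.

-8/17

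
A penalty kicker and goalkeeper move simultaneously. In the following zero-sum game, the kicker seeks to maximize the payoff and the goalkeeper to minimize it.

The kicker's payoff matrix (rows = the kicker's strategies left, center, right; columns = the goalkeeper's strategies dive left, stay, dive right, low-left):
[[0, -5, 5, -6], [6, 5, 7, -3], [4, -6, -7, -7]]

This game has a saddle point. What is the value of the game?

Row minima: -6, -3, -7 → the kicker's maximin is -3.
Column maxima: 6, 5, 7, -3 → the goalkeeper's minimax is -3.
They coincide at (center, low-left), so the value is -3.

-3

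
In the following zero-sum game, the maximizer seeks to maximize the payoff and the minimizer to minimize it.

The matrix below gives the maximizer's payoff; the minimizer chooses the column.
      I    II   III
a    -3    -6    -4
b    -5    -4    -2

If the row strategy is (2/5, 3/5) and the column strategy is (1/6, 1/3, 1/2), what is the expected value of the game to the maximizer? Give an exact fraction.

-37/10

Against (1/6, 1/3, 1/2), each row's expected payoff is a: -9/2; b: -19/6.
Taking the (2/5, 3/5)-weighted average: (2/5)·(-9/2) + (3/5)·(-19/6) = -37/10.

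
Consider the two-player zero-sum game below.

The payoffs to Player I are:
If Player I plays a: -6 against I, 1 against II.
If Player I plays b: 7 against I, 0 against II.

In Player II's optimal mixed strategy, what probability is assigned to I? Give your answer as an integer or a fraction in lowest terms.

Row minima are -6 and 0, so Player I's maximin is 0; column maxima are 7 and 1, so Player II's minimax is 1. These differ, so the equilibrium is in mixed strategies.
Let Player II play I with probability q. Player I is indifferent when −6q + (1−q) = 7q, giving q = 1/14.

1/14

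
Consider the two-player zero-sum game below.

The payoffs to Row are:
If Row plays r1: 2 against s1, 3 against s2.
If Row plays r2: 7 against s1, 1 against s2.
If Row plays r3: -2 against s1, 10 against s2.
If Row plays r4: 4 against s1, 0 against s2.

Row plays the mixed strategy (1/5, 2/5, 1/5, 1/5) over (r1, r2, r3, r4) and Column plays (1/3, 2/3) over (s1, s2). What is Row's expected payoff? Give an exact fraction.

Against (1/3, 2/3), each row's expected payoff is r1: 8/3; r2: 3; r3: 6; r4: 4/3.
Taking the (1/5, 2/5, 1/5, 1/5)-weighted average: (1/5)·(8/3) + (2/5)·(3) + (1/5)·(6) + (1/5)·(4/3) = 16/5.

16/5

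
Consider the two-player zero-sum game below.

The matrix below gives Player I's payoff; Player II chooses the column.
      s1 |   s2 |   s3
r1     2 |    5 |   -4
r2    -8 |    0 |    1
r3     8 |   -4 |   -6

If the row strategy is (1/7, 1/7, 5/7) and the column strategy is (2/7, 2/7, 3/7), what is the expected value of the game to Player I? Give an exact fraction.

Against (2/7, 2/7, 3/7), each row's expected payoff is r1: 2/7; r2: -13/7; r3: -10/7.
Taking the (1/7, 1/7, 5/7)-weighted average: (1/7)·(2/7) + (1/7)·(-13/7) + (5/7)·(-10/7) = -61/49.

-61/49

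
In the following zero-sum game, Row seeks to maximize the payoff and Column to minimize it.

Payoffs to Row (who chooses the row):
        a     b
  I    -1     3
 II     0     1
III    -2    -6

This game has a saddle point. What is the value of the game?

0

Row minima: -1, 0, -6 → Row's maximin is 0.
Column maxima: 0, 3 → Column's minimax is 0.
They coincide at (II, a), so the value is 0.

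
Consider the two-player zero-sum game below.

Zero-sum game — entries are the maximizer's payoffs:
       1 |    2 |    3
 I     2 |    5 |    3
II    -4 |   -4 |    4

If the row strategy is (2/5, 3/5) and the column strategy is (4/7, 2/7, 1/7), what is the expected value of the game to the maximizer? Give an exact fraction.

-18/35

Against (4/7, 2/7, 1/7), each row's expected payoff is I: 3; II: -20/7.
Taking the (2/5, 3/5)-weighted average: (2/5)·(3) + (3/5)·(-20/7) = -18/35.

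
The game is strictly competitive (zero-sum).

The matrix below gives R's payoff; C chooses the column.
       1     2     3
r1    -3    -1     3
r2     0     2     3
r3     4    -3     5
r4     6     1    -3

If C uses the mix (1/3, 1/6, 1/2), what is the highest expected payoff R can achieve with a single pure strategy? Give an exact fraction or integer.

r1: (-3)·(1/3) + (-1)·(1/6) + (3)·(1/2) = 1/3.
r2: (0)·(1/3) + (2)·(1/6) + (3)·(1/2) = 11/6.
r3: (4)·(1/3) + (-3)·(1/6) + (5)·(1/2) = 10/3.
r4: (6)·(1/3) + (1)·(1/6) + (-3)·(1/2) = 2/3.
The best pure response is r3 with expected payoff 10/3.

10/3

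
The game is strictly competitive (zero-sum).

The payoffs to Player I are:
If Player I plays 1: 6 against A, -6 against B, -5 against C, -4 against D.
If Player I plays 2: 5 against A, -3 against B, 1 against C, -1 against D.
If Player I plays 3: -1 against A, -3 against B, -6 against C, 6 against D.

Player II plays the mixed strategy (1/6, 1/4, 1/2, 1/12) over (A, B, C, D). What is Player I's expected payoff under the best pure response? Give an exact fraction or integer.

1/2

1: (6)·(1/6) + (-6)·(1/4) + (-5)·(1/2) + (-4)·(1/12) = -10/3.
2: (5)·(1/6) + (-3)·(1/4) + (1)·(1/2) + (-1)·(1/12) = 1/2.
3: (-1)·(1/6) + (-3)·(1/4) + (-6)·(1/2) + (6)·(1/12) = -41/12.
The best pure response is 2 with expected payoff 1/2.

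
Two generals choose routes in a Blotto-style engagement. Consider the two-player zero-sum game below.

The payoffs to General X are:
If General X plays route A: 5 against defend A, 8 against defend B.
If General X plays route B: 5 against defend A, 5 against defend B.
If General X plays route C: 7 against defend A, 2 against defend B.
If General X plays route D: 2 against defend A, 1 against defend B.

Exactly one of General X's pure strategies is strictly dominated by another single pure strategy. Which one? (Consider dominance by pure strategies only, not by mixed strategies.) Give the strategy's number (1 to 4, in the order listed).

4

Compare route D with route A: 5 > 2, 8 > 1.
So route A strictly dominates route D for General X; route D is strictly dominated.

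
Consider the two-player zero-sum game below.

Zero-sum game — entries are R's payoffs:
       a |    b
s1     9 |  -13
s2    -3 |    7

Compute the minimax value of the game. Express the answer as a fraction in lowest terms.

3/4

Row minima are -13 and -3, so R's maximin is -3; column maxima are 9 and 7, so C's minimax is 7. These differ, so the equilibrium is in mixed strategies.
Let R play s1 with probability p. C is indifferent when 9p − 3(1−p) = −13p + 7(1−p), giving p = 5/16.
Let C play a with probability q. R is indifferent when 9q − 13(1−q) = −3q + 7(1−q), giving q = 5/8.
The value is 9·(5/8) + (-13)·(3/8) = 3/4.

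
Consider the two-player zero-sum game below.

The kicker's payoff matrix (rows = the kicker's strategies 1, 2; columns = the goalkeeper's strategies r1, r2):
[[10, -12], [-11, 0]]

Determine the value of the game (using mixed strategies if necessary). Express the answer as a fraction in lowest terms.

Row minima are -12 and -11, so the kicker's maximin is -11; column maxima are 10 and 0, so the goalkeeper's minimax is 0. These differ, so the equilibrium is in mixed strategies.
Let the kicker play 1 with probability p. The goalkeeper is indifferent when 10p − 11(1−p) = −12p, giving p = 1/3.
Let the goalkeeper play r1 with probability q. The kicker is indifferent when 10q − 12(1−q) = −11q, giving q = 4/11.
The value is 10·(4/11) + (-12)·(7/11) = -4.

-4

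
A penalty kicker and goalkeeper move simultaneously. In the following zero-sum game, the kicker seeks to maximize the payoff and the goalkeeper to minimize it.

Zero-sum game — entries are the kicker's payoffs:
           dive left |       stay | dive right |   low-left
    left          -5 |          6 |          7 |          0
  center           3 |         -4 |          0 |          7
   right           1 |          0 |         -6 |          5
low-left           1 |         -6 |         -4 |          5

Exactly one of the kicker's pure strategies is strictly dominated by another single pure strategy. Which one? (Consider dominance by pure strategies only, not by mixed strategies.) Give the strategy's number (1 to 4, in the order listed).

4

Compare low-left with center: 3 > 1, -4 > -6, 0 > -4, 7 > 5.
So center strictly dominates low-left for the kicker; low-left is strictly dominated.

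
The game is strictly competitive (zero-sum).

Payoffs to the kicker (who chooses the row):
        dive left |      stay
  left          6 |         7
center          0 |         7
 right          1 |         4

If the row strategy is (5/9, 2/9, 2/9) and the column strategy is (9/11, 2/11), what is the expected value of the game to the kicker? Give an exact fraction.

134/33

Against (9/11, 2/11), each row's expected payoff is left: 68/11; center: 14/11; right: 17/11.
Taking the (5/9, 2/9, 2/9)-weighted average: (5/9)·(68/11) + (2/9)·(14/11) + (2/9)·(17/11) = 134/33.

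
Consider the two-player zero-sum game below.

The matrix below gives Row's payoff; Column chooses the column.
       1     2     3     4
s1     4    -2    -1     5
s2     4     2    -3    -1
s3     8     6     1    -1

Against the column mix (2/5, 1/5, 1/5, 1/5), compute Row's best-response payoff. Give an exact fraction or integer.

22/5

s1: (4)·(2/5) + (-2)·(1/5) + (-1)·(1/5) + (5)·(1/5) = 2.
s2: (4)·(2/5) + (2)·(1/5) + (-3)·(1/5) + (-1)·(1/5) = 6/5.
s3: (8)·(2/5) + (6)·(1/5) + (1)·(1/5) + (-1)·(1/5) = 22/5.
The best pure response is s3 with expected payoff 22/5.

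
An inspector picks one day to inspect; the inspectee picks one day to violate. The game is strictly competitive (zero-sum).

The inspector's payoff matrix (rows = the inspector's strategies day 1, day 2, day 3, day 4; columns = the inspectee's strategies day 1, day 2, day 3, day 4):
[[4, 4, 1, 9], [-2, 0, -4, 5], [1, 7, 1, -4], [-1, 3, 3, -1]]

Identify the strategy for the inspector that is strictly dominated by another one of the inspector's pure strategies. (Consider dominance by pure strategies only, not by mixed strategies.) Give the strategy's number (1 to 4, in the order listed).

Compare day 2 with day 1: 4 > -2, 4 > 0, 1 > -4, 9 > 5.
So day 1 strictly dominates day 2 for the inspector; day 2 is strictly dominated.

2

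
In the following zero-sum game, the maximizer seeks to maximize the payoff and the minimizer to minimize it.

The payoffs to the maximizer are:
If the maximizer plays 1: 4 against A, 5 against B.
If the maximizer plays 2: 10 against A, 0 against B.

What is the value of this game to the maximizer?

Row minima are 4 and 0, so the maximizer's maximin is 4; column maxima are 10 and 5, so the minimizer's minimax is 5. These differ, so the equilibrium is in mixed strategies.
Let the maximizer play 1 with probability p. The minimizer is indifferent when 4p + 10(1−p) = 5p, giving p = 10/11.
Let the minimizer play A with probability q. The maximizer is indifferent when 4q + 5(1−q) = 10q, giving q = 5/11.
The value is 4·(5/11) + (5)·(6/11) = 50/11.

50/11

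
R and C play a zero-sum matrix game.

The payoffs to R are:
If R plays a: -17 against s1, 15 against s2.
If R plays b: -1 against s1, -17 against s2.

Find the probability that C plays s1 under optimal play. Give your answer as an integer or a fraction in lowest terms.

2/3

Row minima are -17 and -17, so R's maximin is -17; column maxima are -1 and 15, so C's minimax is -1. These differ, so the equilibrium is in mixed strategies.
Let C play s1 with probability q. R is indifferent when −17q + 15(1−q) = −q − 17(1−q), giving q = 2/3.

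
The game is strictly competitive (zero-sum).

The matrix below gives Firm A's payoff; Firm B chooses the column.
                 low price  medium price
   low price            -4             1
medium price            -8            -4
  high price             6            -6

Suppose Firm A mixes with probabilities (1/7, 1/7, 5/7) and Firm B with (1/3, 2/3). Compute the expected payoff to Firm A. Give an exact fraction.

Against (1/3, 2/3), each row's expected payoff is low price: -2/3; medium price: -16/3; high price: -2.
Taking the (1/7, 1/7, 5/7)-weighted average: (1/7)·(-2/3) + (1/7)·(-16/3) + (5/7)·(-2) = -16/7.

-16/7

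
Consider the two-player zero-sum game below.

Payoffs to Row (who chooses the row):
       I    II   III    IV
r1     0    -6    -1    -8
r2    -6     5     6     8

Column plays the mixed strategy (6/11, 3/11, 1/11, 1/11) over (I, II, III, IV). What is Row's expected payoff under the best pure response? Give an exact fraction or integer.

r1: (0)·(6/11) + (-6)·(3/11) + (-1)·(1/11) + (-8)·(1/11) = -27/11.
r2: (-6)·(6/11) + (5)·(3/11) + (6)·(1/11) + (8)·(1/11) = -7/11.
The best pure response is r2 with expected payoff -7/11.

-7/11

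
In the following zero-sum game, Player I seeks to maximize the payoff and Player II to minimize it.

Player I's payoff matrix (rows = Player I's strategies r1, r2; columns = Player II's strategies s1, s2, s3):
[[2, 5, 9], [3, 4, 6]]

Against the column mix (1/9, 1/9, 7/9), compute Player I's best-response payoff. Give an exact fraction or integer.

r1: (2)·(1/9) + (5)·(1/9) + (9)·(7/9) = 70/9.
r2: (3)·(1/9) + (4)·(1/9) + (6)·(7/9) = 49/9.
The best pure response is r1 with expected payoff 70/9.

70/9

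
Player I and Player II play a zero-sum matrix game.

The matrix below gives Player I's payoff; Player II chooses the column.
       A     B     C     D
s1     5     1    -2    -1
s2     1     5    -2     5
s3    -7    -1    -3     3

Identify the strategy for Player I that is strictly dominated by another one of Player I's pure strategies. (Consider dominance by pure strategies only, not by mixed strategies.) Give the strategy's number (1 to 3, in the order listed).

Compare s3 with s2: 1 > -7, 5 > -1, -2 > -3, 5 > 3.
So s2 strictly dominates s3 for Player I; s3 is strictly dominated.

3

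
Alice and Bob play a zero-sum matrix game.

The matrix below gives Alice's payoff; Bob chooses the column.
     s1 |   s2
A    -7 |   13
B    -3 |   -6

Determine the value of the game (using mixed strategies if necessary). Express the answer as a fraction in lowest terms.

Row minima are -7 and -6, so Alice's maximin is -6; column maxima are -3 and 13, so Bob's minimax is -3. These differ, so the equilibrium is in mixed strategies.
Let Alice play A with probability p. Bob is indifferent when −7p − 3(1−p) = 13p − 6(1−p), giving p = 3/23.
Let Bob play s1 with probability q. Alice is indifferent when −7q + 13(1−q) = −3q − 6(1−q), giving q = 19/23.
The value is -7·(19/23) + (13)·(4/23) = -81/23.

-81/23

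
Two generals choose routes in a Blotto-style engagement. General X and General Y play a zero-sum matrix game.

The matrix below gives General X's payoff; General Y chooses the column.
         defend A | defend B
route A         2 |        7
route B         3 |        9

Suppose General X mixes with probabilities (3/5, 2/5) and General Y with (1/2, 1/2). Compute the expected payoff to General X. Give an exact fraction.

Against (1/2, 1/2), each row's expected payoff is route A: 9/2; route B: 6.
Taking the (3/5, 2/5)-weighted average: (3/5)·(9/2) + (2/5)·(6) = 51/10.

51/10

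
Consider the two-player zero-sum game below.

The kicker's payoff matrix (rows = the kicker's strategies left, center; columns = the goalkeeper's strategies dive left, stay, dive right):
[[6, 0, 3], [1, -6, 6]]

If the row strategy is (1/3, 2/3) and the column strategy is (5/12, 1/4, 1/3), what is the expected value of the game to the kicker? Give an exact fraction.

16/9

Against (5/12, 1/4, 1/3), each row's expected payoff is left: 7/2; center: 11/12.
Taking the (1/3, 2/3)-weighted average: (1/3)·(7/2) + (2/3)·(11/12) = 16/9.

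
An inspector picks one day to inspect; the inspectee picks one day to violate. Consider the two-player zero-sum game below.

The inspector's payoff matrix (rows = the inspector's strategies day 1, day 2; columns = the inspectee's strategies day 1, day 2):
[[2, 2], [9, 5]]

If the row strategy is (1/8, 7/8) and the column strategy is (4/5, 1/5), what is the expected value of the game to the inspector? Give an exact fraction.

297/40

Against (4/5, 1/5), each row's expected payoff is day 1: 2; day 2: 41/5.
Taking the (1/8, 7/8)-weighted average: (1/8)·(2) + (7/8)·(41/5) = 297/40.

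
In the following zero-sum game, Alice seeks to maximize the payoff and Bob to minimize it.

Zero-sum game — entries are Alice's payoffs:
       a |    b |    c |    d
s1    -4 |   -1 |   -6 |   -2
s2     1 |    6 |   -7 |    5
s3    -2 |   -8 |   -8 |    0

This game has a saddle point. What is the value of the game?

-6

Row minima: -6, -7, -8 → Alice's maximin is -6.
Column maxima: 1, 6, -6, 5 → Bob's minimax is -6.
They coincide at (s1, c), so the value is -6.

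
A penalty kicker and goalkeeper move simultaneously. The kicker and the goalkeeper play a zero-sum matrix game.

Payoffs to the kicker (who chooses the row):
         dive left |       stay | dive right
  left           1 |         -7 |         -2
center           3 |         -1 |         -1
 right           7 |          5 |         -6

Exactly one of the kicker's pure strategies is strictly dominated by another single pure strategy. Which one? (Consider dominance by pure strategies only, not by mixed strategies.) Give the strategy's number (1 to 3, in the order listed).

Compare left with center: 3 > 1, -1 > -7, -1 > -2.
So center strictly dominates left for the kicker; left is strictly dominated.

1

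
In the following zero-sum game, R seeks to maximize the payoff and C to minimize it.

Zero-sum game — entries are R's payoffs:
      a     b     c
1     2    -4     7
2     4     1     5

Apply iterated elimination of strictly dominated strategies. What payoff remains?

1

Column a is strictly dominated by b for C (-4<2, 1<4); eliminate a.
Column c is strictly dominated by b for C (-4<7, 1<5); eliminate c.
Row 1 is strictly dominated by row 2 (1>-4); eliminate 1.
Only (2, b) remains, with payoff 1.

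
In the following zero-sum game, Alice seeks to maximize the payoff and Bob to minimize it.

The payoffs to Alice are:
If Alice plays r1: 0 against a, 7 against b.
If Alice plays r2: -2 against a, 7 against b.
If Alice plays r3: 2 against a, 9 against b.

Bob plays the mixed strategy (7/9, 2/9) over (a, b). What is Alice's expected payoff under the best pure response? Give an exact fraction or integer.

r1: (0)·(7/9) + (7)·(2/9) = 14/9.
r2: (-2)·(7/9) + (7)·(2/9) = 0.
r3: (2)·(7/9) + (9)·(2/9) = 32/9.
The best pure response is r3 with expected payoff 32/9.

32/9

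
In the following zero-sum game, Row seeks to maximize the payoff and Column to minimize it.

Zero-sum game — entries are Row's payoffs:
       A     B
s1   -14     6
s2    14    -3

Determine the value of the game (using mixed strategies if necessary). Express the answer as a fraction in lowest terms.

Row minima are -14 and -3, so Row's maximin is -3; column maxima are 14 and 6, so Column's minimax is 6. These differ, so the equilibrium is in mixed strategies.
Let Row play s1 with probability p. Column is indifferent when −14p + 14(1−p) = 6p − 3(1−p), giving p = 17/37.
Let Column play A with probability q. Row is indifferent when −14q + 6(1−q) = 14q − 3(1−q), giving q = 9/37.
The value is -14·(9/37) + (6)·(28/37) = 42/37.

42/37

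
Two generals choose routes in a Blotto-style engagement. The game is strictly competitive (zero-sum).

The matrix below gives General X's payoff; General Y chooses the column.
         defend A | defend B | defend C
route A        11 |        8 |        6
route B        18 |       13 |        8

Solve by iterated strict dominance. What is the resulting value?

8

Column defend B is strictly dominated by defend C for General Y (6<8, 8<13); eliminate defend B.
Row route A is strictly dominated by row route B (18>11, 8>6); eliminate route A.
Column defend A is strictly dominated by defend C for General Y (8<18); eliminate defend A.
Only (route B, defend C) remains, with payoff 8.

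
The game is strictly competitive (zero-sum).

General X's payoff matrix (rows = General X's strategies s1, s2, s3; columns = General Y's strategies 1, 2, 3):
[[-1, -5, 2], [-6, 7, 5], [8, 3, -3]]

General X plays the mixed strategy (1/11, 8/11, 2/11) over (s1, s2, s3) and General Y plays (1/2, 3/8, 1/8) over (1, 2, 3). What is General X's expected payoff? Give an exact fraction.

Against (1/2, 3/8, 1/8), each row's expected payoff is s1: -17/8; s2: 1/4; s3: 19/4.
Taking the (1/11, 8/11, 2/11)-weighted average: (1/11)·(-17/8) + (8/11)·(1/4) + (2/11)·(19/4) = 75/88.

75/88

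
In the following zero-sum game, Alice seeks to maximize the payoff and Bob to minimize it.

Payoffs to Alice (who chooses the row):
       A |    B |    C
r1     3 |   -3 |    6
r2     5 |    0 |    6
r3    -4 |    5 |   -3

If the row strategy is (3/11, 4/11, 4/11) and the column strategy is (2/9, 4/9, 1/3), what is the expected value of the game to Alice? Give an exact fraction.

Against (2/9, 4/9, 1/3), each row's expected payoff is r1: 4/3; r2: 28/9; r3: 1/3.
Taking the (3/11, 4/11, 4/11)-weighted average: (3/11)·(4/3) + (4/11)·(28/9) + (4/11)·(1/3) = 160/99.

160/99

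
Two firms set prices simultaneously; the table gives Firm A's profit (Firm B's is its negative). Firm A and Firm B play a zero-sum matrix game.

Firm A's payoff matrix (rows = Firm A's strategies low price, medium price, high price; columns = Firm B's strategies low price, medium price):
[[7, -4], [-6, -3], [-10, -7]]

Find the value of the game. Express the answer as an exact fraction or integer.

Row high price is strictly dominated by row medium price, so Firm A never plays it.
The remaining 2×2 game on (low price, medium price) × (low price, medium price) has no saddle point. Let Firm A play low price with probability p; indifference gives 7p − 6(1−p) = −4p − 3(1−p), so p = 3/14.
Similarly Firm B's optimal q on low price is 1/14, and the value is 7·(1/14) + (-4)·(13/14) = -45/14.

-45/14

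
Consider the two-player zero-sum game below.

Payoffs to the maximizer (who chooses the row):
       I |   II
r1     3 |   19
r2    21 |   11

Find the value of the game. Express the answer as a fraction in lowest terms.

Row minima are 3 and 11, so the maximizer's maximin is 11; column maxima are 21 and 19, so the minimizer's minimax is 19. These differ, so the equilibrium is in mixed strategies.
Let the maximizer play r1 with probability p. The minimizer is indifferent when 3p + 21(1−p) = 19p + 11(1−p), giving p = 5/13.
Let the minimizer play I with probability q. The maximizer is indifferent when 3q + 19(1−q) = 21q + 11(1−q), giving q = 4/13.
The value is 3·(4/13) + (19)·(9/13) = 183/13.

183/13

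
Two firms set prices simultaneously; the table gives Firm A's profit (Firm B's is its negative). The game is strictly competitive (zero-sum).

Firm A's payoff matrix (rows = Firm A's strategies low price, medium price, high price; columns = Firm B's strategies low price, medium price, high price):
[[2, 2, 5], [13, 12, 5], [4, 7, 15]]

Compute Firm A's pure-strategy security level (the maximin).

5

The worst-case payoff for each row is low price: 2, medium price: 5, high price: 4.
The best of these is 5.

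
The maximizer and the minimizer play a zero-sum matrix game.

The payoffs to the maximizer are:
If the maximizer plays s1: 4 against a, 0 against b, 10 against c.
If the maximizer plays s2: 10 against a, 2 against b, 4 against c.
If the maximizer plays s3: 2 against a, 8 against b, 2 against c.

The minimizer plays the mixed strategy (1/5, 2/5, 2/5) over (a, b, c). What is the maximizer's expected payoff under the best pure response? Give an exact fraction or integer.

24/5

s1: (4)·(1/5) + (0)·(2/5) + (10)·(2/5) = 24/5.
s2: (10)·(1/5) + (2)·(2/5) + (4)·(2/5) = 22/5.
s3: (2)·(1/5) + (8)·(2/5) + (2)·(2/5) = 22/5.
The best pure response is s1 with expected payoff 24/5.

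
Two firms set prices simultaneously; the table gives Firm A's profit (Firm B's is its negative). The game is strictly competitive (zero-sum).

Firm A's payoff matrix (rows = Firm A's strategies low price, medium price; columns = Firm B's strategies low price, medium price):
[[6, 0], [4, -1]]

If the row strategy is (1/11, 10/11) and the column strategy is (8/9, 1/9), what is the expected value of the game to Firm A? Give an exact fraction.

Against (8/9, 1/9), each row's expected payoff is low price: 16/3; medium price: 31/9.
Taking the (1/11, 10/11)-weighted average: (1/11)·(16/3) + (10/11)·(31/9) = 358/99.

358/99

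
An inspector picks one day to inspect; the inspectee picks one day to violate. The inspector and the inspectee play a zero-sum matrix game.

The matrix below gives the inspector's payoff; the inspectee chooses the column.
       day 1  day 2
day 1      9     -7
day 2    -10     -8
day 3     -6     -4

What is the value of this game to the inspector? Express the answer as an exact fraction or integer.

Row day 2 is strictly dominated by row day 3, so the inspector never plays it.
The remaining 2×2 game on (day 1, day 3) × (day 1, day 2) has no saddle point. Let the inspector play day 1 with probability p; indifference gives 9p − 6(1−p) = −7p − 4(1−p), so p = 1/9.
Similarly the inspectee's optimal q on day 1 is 1/6, and the value is 9·(1/6) + (-7)·(5/6) = -13/3.

-13/3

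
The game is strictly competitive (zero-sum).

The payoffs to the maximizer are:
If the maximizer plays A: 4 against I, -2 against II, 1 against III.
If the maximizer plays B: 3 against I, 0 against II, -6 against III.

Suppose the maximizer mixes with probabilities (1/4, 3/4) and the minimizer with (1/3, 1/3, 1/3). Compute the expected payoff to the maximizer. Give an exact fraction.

Against (1/3, 1/3, 1/3), each row's expected payoff is A: 1; B: -1.
Taking the (1/4, 3/4)-weighted average: (1/4)·(1) + (3/4)·(-1) = -1/2.

-1/2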